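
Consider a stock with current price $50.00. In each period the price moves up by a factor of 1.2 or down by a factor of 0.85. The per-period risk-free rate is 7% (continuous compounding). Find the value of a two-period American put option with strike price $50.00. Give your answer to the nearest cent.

$2.55

Risk-neutral probability p = (e^0.07 − 0.85)/(1.2 − 0.85) = 0.2225/0.3500 = 0.6357
Terminal stock prices: S_uu = 72, S_ud = 51, S_dd = 36.12
Terminal payoffs (K − S): max(-22, 0) = 0, max(-1, 0) = 0, max(13.88, 0) = 13.88
Node u (S = 60): continuation = e^(−0.07)·[0.6357·0.0000 + 0.3643·0.0000] = 0.0000; exercise value = 0.0000 ≤ continuation, so V_u = 0.0000
Node d (S = 42.5): continuation = e^(−0.07)·[0.6357·0.0000 + 0.3643·13.8750] = 4.7124; exercise value = 7.5000 > continuation, so V_d = 7.5000 (exercise)
Node 0 (S = 50): continuation = e^(−0.07)·[0.6357·0.0000 + 0.3643·7.5000] = 2.5473; exercise value = 0.0000 ≤ continuation, so V_0 = 2.5473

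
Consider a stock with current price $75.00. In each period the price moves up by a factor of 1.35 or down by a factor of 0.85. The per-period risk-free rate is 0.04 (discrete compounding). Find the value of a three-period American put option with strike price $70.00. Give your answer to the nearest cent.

Risk-neutral probability p = (1 + 0.04 − 0.85)/(1.35 − 0.85) = 0.1900/0.5000 = 0.3800
Terminal stock prices: S_uuu = 184.5, S_uud = 116.2, S_udd = 73.15, S_ddd = 46.06
Terminal payoffs (K − S): max(-114.5, 0) = 0, max(-46.18, 0) = 0, max(-3.153, 0) = 0, max(23.94, 0) = 23.94
Node uu (S = 136.7): continuation = 1/1.04·[0.3800·0.0000 + 0.6200·0.0000] = 0.0000; exercise value = 0.0000 ≤ continuation, so V_uu = 0.0000
Node ud (S = 86.06): continuation = 1/1.04·[0.3800·0.0000 + 0.6200·0.0000] = 0.0000; exercise value = 0.0000 ≤ continuation, so V_ud = 0.0000
Node dd (S = 54.19): continuation = 1/1.04·[0.3800·0.0000 + 0.6200·23.9406] = 14.2723; exercise value = 15.8125 > continuation, so V_dd = 15.8125 (exercise)
Node u (S = 101.2): continuation = 1/1.04·[0.3800·0.0000 + 0.6200·0.0000] = 0.0000; exercise value = 0.0000 ≤ continuation, so V_u = 0.0000
Node d (S = 63.75): continuation = 1/1.04·[0.3800·0.0000 + 0.6200·15.8125] = 9.4267; exercise value = 6.2500 ≤ continuation, so V_d = 9.4267
Node 0 (S = 75): continuation = 1/1.04·[0.3800·0.0000 + 0.6200·9.4267] = 5.6198; exercise value = 0.0000 ≤ continuation, so V_0 = 5.6198

$5.62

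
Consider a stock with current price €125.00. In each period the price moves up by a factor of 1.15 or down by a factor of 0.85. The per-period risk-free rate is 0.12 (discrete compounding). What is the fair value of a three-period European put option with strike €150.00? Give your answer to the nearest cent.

Risk-neutral probability p = (1 + 0.12 − 0.85)/(1.15 − 0.85) = 0.2700/0.3000 = 0.9000
Terminal stock prices: S_uuu = 190.1, S_uud = 140.5, S_udd = 103.9, S_ddd = 76.77
Terminal payoffs (K − S): max(-40.11, 0) = 0, max(9.484, 0) = 9.484, max(46.14, 0) = 46.14, max(73.23, 0) = 73.23
Node uu (S = 165.3): V_uu = 1/1.12·[0.9000·0.0000 + 0.1000·9.4844] = 0.8468
Node ud (S = 122.2): V_ud = 1/1.12·[0.9000·9.4844 + 0.1000·46.1406] = 11.7411
Node dd (S = 90.31): V_dd = 1/1.12·[0.9000·46.1406 + 0.1000·73.2344] = 43.6161
Node u (S = 143.8): V_u = 1/1.12·[0.9000·0.8468 + 0.1000·11.7411] = 1.7288
Node d (S = 106.2): V_d = 1/1.12·[0.9000·11.7411 + 0.1000·43.6161] = 13.3291
Node 0 (S = 125): V_0 = 1/1.12·[0.9000·1.7288 + 0.1000·13.3291] = 2.5793

€2.58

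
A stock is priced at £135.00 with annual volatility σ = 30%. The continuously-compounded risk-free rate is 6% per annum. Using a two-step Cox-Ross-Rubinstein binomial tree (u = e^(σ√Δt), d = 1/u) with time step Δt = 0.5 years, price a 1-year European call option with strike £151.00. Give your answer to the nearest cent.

£14.01

CRR parameters: u = e^(σ√Δt) = e^(0.3·√0.5) = 1.2363, d = 1/u = 0.8089
Per-period rate: rΔt = 0.06·0.5 = 0.03, so R = e^0.03 = 1.0305
Risk-neutral probability p = (e^0.03 − 0.8089)/(1.2363 − 0.8089) = 0.2216/0.4275 = 0.5184
Terminal stock prices: S_uu = 206.3, S_ud = 135, S_dd = 88.32
Terminal payoffs (S − K): max(55.34, 0) = 55.34, max(-16, 0) = 0, max(-62.68, 0) = 0
Node u (S = 166.9): V_u = e^(−0.03)·[0.5184·55.3428 + 0.4816·0.0000] = 27.8424
Node d (S = 109.2): V_d = e^(−0.03)·[0.5184·0.0000 + 0.4816·0.0000] = 0.0000
Node 0 (S = 135): V_0 = e^(−0.03)·[0.5184·27.8424 + 0.4816·0.0000] = 14.0072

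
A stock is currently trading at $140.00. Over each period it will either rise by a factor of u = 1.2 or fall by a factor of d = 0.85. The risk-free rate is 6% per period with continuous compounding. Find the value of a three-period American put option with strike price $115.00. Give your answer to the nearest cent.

$1.91

Risk-neutral probability p = (e^0.06 − 0.85)/(1.2 − 0.85) = 0.2118/0.3500 = 0.6052
Terminal stock prices: S_uuu = 241.9, S_uud = 171.4, S_udd = 121.4, S_ddd = 85.98
Terminal payoffs (K − S): max(-126.9, 0) = 0, max(-56.36, 0) = 0, max(-6.38, 0) = 0, max(29.02, 0) = 29.02
Node uu (S = 201.6): continuation = e^(−0.06)·[0.6052·0.0000 + 0.3948·0.0000] = 0.0000; exercise value = 0.0000 ≤ continuation, so V_uu = 0.0000
Node ud (S = 142.8): continuation = e^(−0.06)·[0.6052·0.0000 + 0.3948·0.0000] = 0.0000; exercise value = 0.0000 ≤ continuation, so V_ud = 0.0000
Node dd (S = 101.1): continuation = e^(−0.06)·[0.6052·0.0000 + 0.3948·29.0225] = 10.7895; exercise value = 13.8500 > continuation, so V_dd = 13.8500 (exercise)
Node u (S = 168): continuation = e^(−0.06)·[0.6052·0.0000 + 0.3948·0.0000] = 0.0000; exercise value = 0.0000 ≤ continuation, so V_u = 0.0000
Node d (S = 119): continuation = e^(−0.06)·[0.6052·0.0000 + 0.3948·13.8500] = 5.1489; exercise value = 0.0000 ≤ continuation, so V_d = 5.1489
Node 0 (S = 140): continuation = e^(−0.06)·[0.6052·0.0000 + 0.3948·5.1489] = 1.9142; exercise value = 0.0000 ≤ continuation, so V_0 = 1.9142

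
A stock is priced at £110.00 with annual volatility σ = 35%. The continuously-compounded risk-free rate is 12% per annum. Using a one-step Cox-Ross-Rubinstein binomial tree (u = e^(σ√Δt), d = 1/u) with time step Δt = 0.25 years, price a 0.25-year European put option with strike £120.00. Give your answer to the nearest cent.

CRR parameters: u = e^(σ√Δt) = e^(0.35·√0.25) = 1.1912, d = 1/u = 0.8395
Per-period rate: rΔt = 0.12·0.25 = 0.03, so R = e^0.03 = 1.0305
Risk-neutral probability p = (e^0.03 − 0.8395)/(1.1912 − 0.8395) = 0.1910/0.3518 = 0.5429
Terminal stock prices: S_u = 131, S_d = 92.34
Terminal payoffs (K − S): max(-11.04, 0) = 0, max(27.66, 0) = 27.66
Node 0 (S = 110): V_0 = e^(−0.03)·[0.5429·0.0000 + 0.4571·27.6597] = 12.2687

£12.27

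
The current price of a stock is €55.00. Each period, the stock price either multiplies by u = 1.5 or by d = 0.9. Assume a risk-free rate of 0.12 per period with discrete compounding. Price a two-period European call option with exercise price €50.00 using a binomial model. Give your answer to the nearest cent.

Risk-neutral probability p = (1 + 0.12 − 0.9)/(1.5 − 0.9) = 0.2200/0.6000 = 0.3667
Terminal stock prices: S_uu = 123.8, S_ud = 74.25, S_dd = 44.55
Terminal payoffs (S − K): max(73.75, 0) = 73.75, max(24.25, 0) = 24.25, max(-5.45, 0) = 0
Node u (S = 82.5): V_u = 1/1.12·[0.3667·73.7500 + 0.6333·24.2500] = 37.8571
Node d (S = 49.5): V_d = 1/1.12·[0.3667·24.2500 + 0.6333·0.0000] = 7.9390
Node 0 (S = 55): V_0 = 1/1.12·[0.3667·37.8571 + 0.6333·7.9390] = 16.8830

€16.88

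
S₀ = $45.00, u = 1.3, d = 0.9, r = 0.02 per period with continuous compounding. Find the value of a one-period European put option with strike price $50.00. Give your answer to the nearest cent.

$6.51

Risk-neutral probability p = (e^0.02 − 0.9)/(1.3 − 0.9) = 0.1202/0.4000 = 0.3005
Terminal stock prices: S_u = 58.5, S_d = 40.5
Terminal payoffs (K − S): max(-8.5, 0) = 0, max(9.5, 0) = 9.5
Node 0 (S = 45): V_0 = e^(−0.02)·[0.3005·0.0000 + 0.6995·9.5000] = 6.5136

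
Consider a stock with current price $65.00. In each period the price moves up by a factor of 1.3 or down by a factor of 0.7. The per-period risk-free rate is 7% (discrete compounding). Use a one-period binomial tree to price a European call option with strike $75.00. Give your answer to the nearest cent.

Risk-neutral probability p = (1 + 0.07 − 0.7)/(1.3 − 0.7) = 0.3700/0.6000 = 0.6167
Terminal stock prices: S_u = 84.5, S_d = 45.5
Terminal payoffs (S − K): max(9.5, 0) = 9.5, max(-29.5, 0) = 0
Node 0 (S = 65): V_0 = 1/1.07·[0.6167·9.5000 + 0.3833·0.0000] = 5.4751

$5.48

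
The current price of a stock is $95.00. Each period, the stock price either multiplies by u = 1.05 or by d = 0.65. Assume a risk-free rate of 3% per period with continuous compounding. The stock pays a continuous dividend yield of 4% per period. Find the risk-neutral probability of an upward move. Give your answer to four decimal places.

Per-period risk-free factor R = e^0.03 = 1.0305; dividend-adjusted growth = e^(0.03−0.04) = 0.9900.
Risk-neutral probability p = (0.9900 − 0.65)/(1.05 − 0.65) = 0.3400/0.4000 = 0.8501

p = 0.8501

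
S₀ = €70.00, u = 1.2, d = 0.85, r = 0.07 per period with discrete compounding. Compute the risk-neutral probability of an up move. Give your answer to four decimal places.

p = 0.6286

Risk-neutral probability p = (1 + 0.07 − 0.85)/(1.2 − 0.85) = 0.2200/0.3500 = 0.6286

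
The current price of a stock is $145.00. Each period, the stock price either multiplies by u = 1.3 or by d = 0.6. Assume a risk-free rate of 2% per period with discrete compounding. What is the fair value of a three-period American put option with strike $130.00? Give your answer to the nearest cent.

Risk-neutral probability p = (1 + 0.02 − 0.6)/(1.3 − 0.6) = 0.4200/0.7000 = 0.6000
Terminal stock prices: S_uuu = 318.6, S_uud = 147, S_udd = 67.86, S_ddd = 31.32
Terminal payoffs (K − S): max(-188.6, 0) = 0, max(-17.03, 0) = 0, max(62.14, 0) = 62.14, max(98.68, 0) = 98.68
Node uu (S = 245.1): continuation = 1/1.02·[0.6000·0.0000 + 0.4000·0.0000] = 0.0000; exercise value = 0.0000 ≤ continuation, so V_uu = 0.0000
Node ud (S = 113.1): continuation = 1/1.02·[0.6000·0.0000 + 0.4000·62.1400] = 24.3686; exercise value = 16.9000 ≤ continuation, so V_ud = 24.3686
Node dd (S = 52.2): continuation = 1/1.02·[0.6000·62.1400 + 0.4000·98.6800] = 75.2510; exercise value = 77.8000 > continuation, so V_dd = 77.8000 (exercise)
Node u (S = 188.5): continuation = 1/1.02·[0.6000·0.0000 + 0.4000·24.3686] = 9.5563; exercise value = 0.0000 ≤ continuation, so V_u = 9.5563
Node d (S = 87): continuation = 1/1.02·[0.6000·24.3686 + 0.4000·77.8000] = 44.8443; exercise value = 43.0000 ≤ continuation, so V_d = 44.8443
Node 0 (S = 145): continuation = 1/1.02·[0.6000·9.5563 + 0.4000·44.8443] = 23.2074; exercise value = 0.0000 ≤ continuation, so V_0 = 23.2074

$23.21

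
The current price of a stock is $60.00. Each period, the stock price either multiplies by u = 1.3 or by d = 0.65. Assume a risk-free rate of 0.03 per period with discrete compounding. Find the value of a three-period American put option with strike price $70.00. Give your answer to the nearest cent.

$17.45

Risk-neutral probability p = (1 + 0.03 − 0.65)/(1.3 − 0.65) = 0.3800/0.6500 = 0.5846
Terminal stock prices: S_uuu = 131.8, S_uud = 65.91, S_udd = 32.96, S_ddd = 16.48
Terminal payoffs (K − S): max(-61.82, 0) = 0, max(4.09, 0) = 4.09, max(37.04, 0) = 37.04, max(53.52, 0) = 53.52
Node uu (S = 101.4): continuation = 1/1.03·[0.5846·0.0000 + 0.4154·4.0900] = 1.6494; exercise value = 0.0000 ≤ continuation, so V_uu = 1.6494
Node ud (S = 50.7): continuation = 1/1.03·[0.5846·4.0900 + 0.4154·37.0450] = 17.2612; exercise value = 19.3000 > continuation, so V_ud = 19.3000 (exercise)
Node dd (S = 25.35): continuation = 1/1.03·[0.5846·37.0450 + 0.4154·53.5225] = 42.6112; exercise value = 44.6500 > continuation, so V_dd = 44.6500 (exercise)
Node u (S = 78): continuation = 1/1.03·[0.5846·1.6494 + 0.4154·19.3000] = 8.7196; exercise value = 0.0000 ≤ continuation, so V_u = 8.7196
Node d (S = 39): continuation = 1/1.03·[0.5846·19.3000 + 0.4154·44.6500] = 28.9612; exercise value = 31.0000 > continuation, so V_d = 31.0000 (exercise)
Node 0 (S = 60): continuation = 1/1.03·[0.5846·8.7196 + 0.4154·31.0000] = 17.4510; exercise value = 10.0000 ≤ continuation, so V_0 = 17.4510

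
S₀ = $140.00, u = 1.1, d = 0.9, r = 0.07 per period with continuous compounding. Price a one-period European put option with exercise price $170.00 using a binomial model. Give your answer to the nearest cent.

$18.51

Risk-neutral probability p = (e^0.07 − 0.9)/(1.1 − 0.9) = 0.1725/0.2000 = 0.8625
Terminal stock prices: S_u = 154, S_d = 126
Terminal payoffs (K − S): max(16, 0) = 16, max(44, 0) = 44
Node 0 (S = 140): V_0 = e^(−0.07)·[0.8625·16.0000 + 0.1375·44.0000] = 18.5069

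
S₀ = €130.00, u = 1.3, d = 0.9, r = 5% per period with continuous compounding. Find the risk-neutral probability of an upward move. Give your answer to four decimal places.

Risk-neutral probability p = (e^0.05 − 0.9)/(1.3 − 0.9) = 0.1513/0.4000 = 0.3782

p = 0.3782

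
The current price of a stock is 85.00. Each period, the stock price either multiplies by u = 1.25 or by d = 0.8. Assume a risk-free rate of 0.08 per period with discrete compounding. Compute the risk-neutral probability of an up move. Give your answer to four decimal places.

p = 0.6222

Risk-neutral probability p = (1 + 0.08 − 0.8)/(1.25 − 0.8) = 0.2800/0.4500 = 0.6222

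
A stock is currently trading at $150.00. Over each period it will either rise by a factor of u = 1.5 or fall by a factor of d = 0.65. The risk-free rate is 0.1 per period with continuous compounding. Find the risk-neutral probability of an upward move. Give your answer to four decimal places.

p = 0.5355

Risk-neutral probability p = (e^0.1 − 0.65)/(1.5 − 0.65) = 0.4552/0.8500 = 0.5355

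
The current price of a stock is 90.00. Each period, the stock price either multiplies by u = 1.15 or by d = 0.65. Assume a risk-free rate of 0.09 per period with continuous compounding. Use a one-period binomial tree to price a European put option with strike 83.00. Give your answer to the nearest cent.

2.50

Risk-neutral probability p = (e^0.09 − 0.65)/(1.15 − 0.65) = 0.4442/0.5000 = 0.8883
Terminal stock prices: S_u = 103.5, S_d = 58.5
Terminal payoffs (K − S): max(-20.5, 0) = 0, max(24.5, 0) = 24.5
Node 0 (S = 90): V_0 = e^(−0.09)·[0.8883·0.0000 + 0.1117·24.5000] = 2.5000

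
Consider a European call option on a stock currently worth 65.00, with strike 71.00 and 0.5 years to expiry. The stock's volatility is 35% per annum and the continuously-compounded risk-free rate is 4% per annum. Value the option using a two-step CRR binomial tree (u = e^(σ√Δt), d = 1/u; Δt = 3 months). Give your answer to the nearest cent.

CRR parameters: u = e^(σ√Δt) = e^(0.35·√0.25) = 1.1912, d = 1/u = 0.8395
Per-period rate: rΔt = 0.04·0.25 = 0.01, so R = e^0.01 = 1.0101
Risk-neutral probability p = (e^0.01 − 0.8395)/(1.1912 − 0.8395) = 0.1706/0.3518 = 0.4849
Terminal stock prices: S_uu = 92.24, S_ud = 65, S_dd = 45.8
Terminal payoffs (S − K): max(21.24, 0) = 21.24, max(-6, 0) = 0, max(-25.2, 0) = 0
Node u (S = 77.43): V_u = e^(−0.01)·[0.4849·21.2394 + 0.5151·0.0000] = 10.1971
Node d (S = 54.56): V_d = e^(−0.01)·[0.4849·0.0000 + 0.5151·0.0000] = 0.0000
Node 0 (S = 65): V_0 = e^(−0.01)·[0.4849·10.1971 + 0.5151·0.0000] = 4.8957

4.90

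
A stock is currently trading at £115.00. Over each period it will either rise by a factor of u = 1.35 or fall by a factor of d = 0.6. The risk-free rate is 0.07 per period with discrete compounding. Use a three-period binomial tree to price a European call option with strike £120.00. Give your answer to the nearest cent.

Risk-neutral probability p = (1 + 0.07 − 0.6)/(1.35 − 0.6) = 0.4700/0.7500 = 0.6267
Terminal stock prices: S_uuu = 282.9, S_uud = 125.8, S_udd = 55.89, S_ddd = 24.84
Terminal payoffs (S − K): max(162.9, 0) = 162.9, max(5.753, 0) = 5.753, max(-64.11, 0) = 0, max(-95.16, 0) = 0
Node uu (S = 209.6): V_uu = 1/1.07·[0.6267·162.9431 + 0.3733·5.7525] = 97.4380
Node ud (S = 93.15): V_ud = 1/1.07·[0.6267·5.7525 + 0.3733·0.0000] = 3.3691
Node dd (S = 41.4): V_dd = 1/1.07·[0.6267·0.0000 + 0.3733·0.0000] = 0.0000
Node u (S = 155.2): V_u = 1/1.07·[0.6267·97.4380 + 0.3733·3.3691] = 58.2420
Node d (S = 69): V_d = 1/1.07·[0.6267·3.3691 + 0.3733·0.0000] = 1.9732
Node 0 (S = 115): V_0 = 1/1.07·[0.6267·58.2420 + 0.3733·1.9732] = 34.7990

£34.80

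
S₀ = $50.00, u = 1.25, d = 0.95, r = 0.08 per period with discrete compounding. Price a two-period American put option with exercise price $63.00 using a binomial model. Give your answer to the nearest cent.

Risk-neutral probability p = (1 + 0.08 − 0.95)/(1.25 − 0.95) = 0.1300/0.3000 = 0.4333
Terminal stock prices: S_uu = 78.12, S_ud = 59.38, S_dd = 45.12
Terminal payoffs (K − S): max(-15.12, 0) = 0, max(3.625, 0) = 3.625, max(17.88, 0) = 17.88
Node u (S = 62.5): continuation = 1/1.08·[0.4333·0.0000 + 0.5667·3.6250] = 1.9020; exercise value = 0.5000 ≤ continuation, so V_u = 1.9020
Node d (S = 47.5): continuation = 1/1.08·[0.4333·3.6250 + 0.5667·17.8750] = 10.8333; exercise value = 15.5000 > continuation, so V_d = 15.5000 (exercise)
Node 0 (S = 50): continuation = 1/1.08·[0.4333·1.9020 + 0.5667·15.5000] = 8.8959; exercise value = 13.0000 > continuation, so V_0 = 13.0000 (exercise)

$13.00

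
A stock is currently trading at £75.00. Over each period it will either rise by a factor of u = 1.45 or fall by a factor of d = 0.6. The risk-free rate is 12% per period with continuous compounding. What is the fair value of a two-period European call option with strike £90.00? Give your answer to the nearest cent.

£20.51

Risk-neutral probability p = (e^0.12 − 0.6)/(1.45 − 0.6) = 0.5275/0.8500 = 0.6206
Terminal stock prices: S_uu = 157.7, S_ud = 65.25, S_dd = 27
Terminal payoffs (S − K): max(67.69, 0) = 67.69, max(-24.75, 0) = 0, max(-63, 0) = 0
Node u (S = 108.8): V_u = e^(−0.12)·[0.6206·67.6875 + 0.3794·0.0000] = 37.2558
Node d (S = 45): V_d = e^(−0.12)·[0.6206·0.0000 + 0.3794·0.0000] = 0.0000
Node 0 (S = 75): V_0 = e^(−0.12)·[0.6206·37.2558 + 0.3794·0.0000] = 20.5059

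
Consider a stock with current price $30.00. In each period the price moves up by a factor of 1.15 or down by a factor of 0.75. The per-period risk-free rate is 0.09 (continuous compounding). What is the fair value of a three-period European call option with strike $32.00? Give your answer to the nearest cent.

$6.63

Risk-neutral probability p = (e^0.09 − 0.75)/(1.15 − 0.75) = 0.3442/0.4000 = 0.8604
Terminal stock prices: S_uuu = 45.63, S_uud = 29.76, S_udd = 19.41, S_ddd = 12.66
Terminal payoffs (S − K): max(13.63, 0) = 13.63, max(-2.244, 0) = 0, max(-12.59, 0) = 0, max(-19.34, 0) = 0
Node uu (S = 39.67): V_uu = e^(−0.09)·[0.8604·13.6262 + 0.1396·0.0000] = 10.7154
Node ud (S = 25.88): V_ud = e^(−0.09)·[0.8604·0.0000 + 0.1396·0.0000] = 0.0000
Node dd (S = 16.88): V_dd = e^(−0.09)·[0.8604·0.0000 + 0.1396·0.0000] = 0.0000
Node u (S = 34.5): V_u = e^(−0.09)·[0.8604·10.7154 + 0.1396·0.0000] = 8.4264
Node d (S = 22.5): V_d = e^(−0.09)·[0.8604·0.0000 + 0.1396·0.0000] = 0.0000
Node 0 (S = 30): V_0 = e^(−0.09)·[0.8604·8.4264 + 0.1396·0.0000] = 6.6263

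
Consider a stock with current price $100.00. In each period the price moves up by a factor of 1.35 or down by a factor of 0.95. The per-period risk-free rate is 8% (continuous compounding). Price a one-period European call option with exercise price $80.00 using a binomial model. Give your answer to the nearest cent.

Risk-neutral probability p = (e^0.08 − 0.95)/(1.35 − 0.95) = 0.1333/0.4000 = 0.3332
Terminal stock prices: S_u = 135, S_d = 95
Terminal payoffs (S − K): max(55, 0) = 55, max(15, 0) = 15
Node 0 (S = 100): V_0 = e^(−0.08)·[0.3332·55.0000 + 0.6668·15.0000] = 26.1507

$26.15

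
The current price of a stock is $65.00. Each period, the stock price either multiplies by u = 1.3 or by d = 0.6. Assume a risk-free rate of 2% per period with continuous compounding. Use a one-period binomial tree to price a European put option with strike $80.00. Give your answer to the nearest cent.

$16.06

Risk-neutral probability p = (e^0.02 − 0.6)/(1.3 − 0.6) = 0.4202/0.7000 = 0.6003
Terminal stock prices: S_u = 84.5, S_d = 39
Terminal payoffs (K − S): max(-4.5, 0) = 0, max(41, 0) = 41
Node 0 (S = 65): V_0 = e^(−0.02)·[0.6003·0.0000 + 0.3997·41.0000] = 16.0637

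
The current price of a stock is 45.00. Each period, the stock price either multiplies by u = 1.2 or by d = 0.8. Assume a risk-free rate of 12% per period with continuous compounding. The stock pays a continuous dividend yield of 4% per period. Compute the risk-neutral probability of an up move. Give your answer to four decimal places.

Per-period risk-free factor R = e^0.12 = 1.1275; dividend-adjusted growth = e^(0.12−0.04) = 1.0833.
Risk-neutral probability p = (1.0833 − 0.8)/(1.2 − 0.8) = 0.2833/0.4000 = 0.7082

p = 0.7082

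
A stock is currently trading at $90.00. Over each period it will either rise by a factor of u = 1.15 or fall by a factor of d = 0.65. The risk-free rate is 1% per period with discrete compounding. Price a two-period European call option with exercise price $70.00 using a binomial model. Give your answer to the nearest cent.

$24.91

Risk-neutral probability p = (1 + 0.01 − 0.65)/(1.15 − 0.65) = 0.3600/0.5000 = 0.7200
Terminal stock prices: S_uu = 119, S_ud = 67.27, S_dd = 38.03
Terminal payoffs (S − K): max(49.02, 0) = 49.02, max(-2.725, 0) = 0, max(-31.97, 0) = 0
Node u (S = 103.5): V_u = 1/1.01·[0.7200·49.0250 + 0.2800·0.0000] = 34.9485
Node d (S = 58.5): V_d = 1/1.01·[0.7200·0.0000 + 0.2800·0.0000] = 0.0000
Node 0 (S = 90): V_0 = 1/1.01·[0.7200·34.9485 + 0.2800·0.0000] = 24.9138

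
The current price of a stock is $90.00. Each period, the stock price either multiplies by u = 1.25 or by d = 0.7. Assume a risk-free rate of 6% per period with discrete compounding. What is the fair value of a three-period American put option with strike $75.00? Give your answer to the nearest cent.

Risk-neutral probability p = (1 + 0.06 − 0.7)/(1.25 − 0.7) = 0.3600/0.5500 = 0.6545
Terminal stock prices: S_uuu = 175.8, S_uud = 98.44, S_udd = 55.12, S_ddd = 30.87
Terminal payoffs (K − S): max(-100.8, 0) = 0, max(-23.44, 0) = 0, max(19.88, 0) = 19.88, max(44.13, 0) = 44.13
Node uu (S = 140.6): continuation = 1/1.06·[0.6545·0.0000 + 0.3455·0.0000] = 0.0000; exercise value = 0.0000 ≤ continuation, so V_uu = 0.0000
Node ud (S = 78.75): continuation = 1/1.06·[0.6545·0.0000 + 0.3455·19.8750] = 6.4773; exercise value = 0.0000 ≤ continuation, so V_ud = 6.4773
Node dd (S = 44.1): continuation = 1/1.06·[0.6545·19.8750 + 0.3455·44.1300] = 26.6547; exercise value = 30.9000 > continuation, so V_dd = 30.9000 (exercise)
Node u (S = 112.5): continuation = 1/1.06·[0.6545·0.0000 + 0.3455·6.4773] = 2.1109; exercise value = 0.0000 ≤ continuation, so V_u = 2.1109
Node d (S = 63): continuation = 1/1.06·[0.6545·6.4773 + 0.3455·30.9000] = 14.0700; exercise value = 12.0000 ≤ continuation, so V_d = 14.0700
Node 0 (S = 90): continuation = 1/1.06·[0.6545·2.1109 + 0.3455·14.0700] = 5.8889; exercise value = 0.0000 ≤ continuation, so V_0 = 5.8889

$5.89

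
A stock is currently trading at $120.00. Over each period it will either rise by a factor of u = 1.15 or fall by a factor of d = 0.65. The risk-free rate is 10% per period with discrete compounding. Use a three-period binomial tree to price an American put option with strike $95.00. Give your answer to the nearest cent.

Risk-neutral probability p = (1 + 0.1 − 0.65)/(1.15 − 0.65) = 0.4500/0.5000 = 0.9000
Terminal stock prices: S_uuu = 182.5, S_uud = 103.2, S_udd = 58.31, S_ddd = 32.95
Terminal payoffs (K − S): max(-87.5, 0) = 0, max(-8.155, 0) = 0, max(36.69, 0) = 36.69, max(62.05, 0) = 62.05
Node uu (S = 158.7): continuation = 1/1.1·[0.9000·0.0000 + 0.1000·0.0000] = 0.0000; exercise value = 0.0000 ≤ continuation, so V_uu = 0.0000
Node ud (S = 89.7): continuation = 1/1.1·[0.9000·0.0000 + 0.1000·36.6950] = 3.3359; exercise value = 5.3000 > continuation, so V_ud = 5.3000 (exercise)
Node dd (S = 50.7): continuation = 1/1.1·[0.9000·36.6950 + 0.1000·62.0450] = 35.6636; exercise value = 44.3000 > continuation, so V_dd = 44.3000 (exercise)
Node u (S = 138): continuation = 1/1.1·[0.9000·0.0000 + 0.1000·5.3000] = 0.4818; exercise value = 0.0000 ≤ continuation, so V_u = 0.4818
Node d (S = 78): continuation = 1/1.1·[0.9000·5.3000 + 0.1000·44.3000] = 8.3636; exercise value = 17.0000 > continuation, so V_d = 17.0000 (exercise)
Node 0 (S = 120): continuation = 1/1.1·[0.9000·0.4818 + 0.1000·17.0000] = 1.9397; exercise value = 0.0000 ≤ continuation, so V_0 = 1.9397

$1.94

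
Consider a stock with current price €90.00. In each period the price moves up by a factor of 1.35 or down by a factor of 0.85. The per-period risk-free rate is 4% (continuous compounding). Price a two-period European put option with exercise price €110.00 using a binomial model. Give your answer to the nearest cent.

Risk-neutral probability p = (e^0.04 − 0.85)/(1.35 − 0.85) = 0.1908/0.5000 = 0.3816
Terminal stock prices: S_uu = 164, S_ud = 103.3, S_dd = 65.02
Terminal payoffs (K − S): max(-54.03, 0) = 0, max(6.725, 0) = 6.725, max(44.98, 0) = 44.98
Node u (S = 121.5): V_u = e^(−0.04)·[0.3816·0.0000 + 0.6184·6.7250] = 3.9955
Node d (S = 76.5): V_d = e^(−0.04)·[0.3816·6.7250 + 0.6184·44.9750] = 29.1868
Node 0 (S = 90): V_0 = e^(−0.04)·[0.3816·3.9955 + 0.6184·29.1868] = 18.8058

€18.81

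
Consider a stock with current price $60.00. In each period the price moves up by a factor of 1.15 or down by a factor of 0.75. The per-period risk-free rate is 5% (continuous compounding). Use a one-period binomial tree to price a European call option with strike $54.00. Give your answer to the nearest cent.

Risk-neutral probability p = (e^0.05 − 0.75)/(1.15 − 0.75) = 0.3013/0.4000 = 0.7532
Terminal stock prices: S_u = 69, S_d = 45
Terminal payoffs (S − K): max(15, 0) = 15, max(-9, 0) = 0
Node 0 (S = 60): V_0 = e^(−0.05)·[0.7532·15.0000 + 0.2468·0.0000] = 10.7467

$10.75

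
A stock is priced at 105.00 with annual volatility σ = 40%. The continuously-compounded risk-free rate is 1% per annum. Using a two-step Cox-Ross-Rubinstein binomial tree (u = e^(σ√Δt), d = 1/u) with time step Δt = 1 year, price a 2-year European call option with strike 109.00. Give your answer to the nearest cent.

CRR parameters: u = e^(σ√Δt) = e^(0.4·√1) = 1.4918, d = 1/u = 0.6703
Per-period rate: rΔt = 0.01·1 = 0.01, so R = e^0.01 = 1.0101
Risk-neutral probability p = (e^0.01 − 0.6703)/(1.4918 − 0.6703) = 0.3397/0.8215 = 0.4135
Terminal stock prices: S_uu = 233.7, S_ud = 105, S_dd = 47.18
Terminal payoffs (S − K): max(124.7, 0) = 124.7, max(-4, 0) = 0, max(-61.82, 0) = 0
Node u (S = 156.6): V_u = e^(−0.01)·[0.4135·124.6818 + 0.5865·0.0000] = 51.0486
Node d (S = 70.38): V_d = e^(−0.01)·[0.4135·0.0000 + 0.5865·0.0000] = 0.0000
Node 0 (S = 105): V_0 = e^(−0.01)·[0.4135·51.0486 + 0.5865·0.0000] = 20.9009

20.90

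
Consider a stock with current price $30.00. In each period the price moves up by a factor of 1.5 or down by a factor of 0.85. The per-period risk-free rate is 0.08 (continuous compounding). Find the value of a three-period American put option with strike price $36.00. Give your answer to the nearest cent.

Risk-neutral probability p = (e^0.08 − 0.85)/(1.5 − 0.85) = 0.2333/0.6500 = 0.3589
Terminal stock prices: S_uuu = 101.2, S_uud = 57.38, S_udd = 32.51, S_ddd = 18.42
Terminal payoffs (K − S): max(-65.25, 0) = 0, max(-21.38, 0) = 0, max(3.488, 0) = 3.488, max(17.58, 0) = 17.58
Node uu (S = 67.5): continuation = e^(−0.08)·[0.3589·0.0000 + 0.6411·0.0000] = 0.0000; exercise value = 0.0000 ≤ continuation, so V_uu = 0.0000
Node ud (S = 38.25): continuation = e^(−0.08)·[0.3589·0.0000 + 0.6411·3.4875] = 2.0639; exercise value = 0.0000 ≤ continuation, so V_ud = 2.0639
Node dd (S = 21.67): continuation = e^(−0.08)·[0.3589·3.4875 + 0.6411·17.5763] = 11.5572; exercise value = 14.3250 > continuation, so V_dd = 14.3250 (exercise)
Node u (S = 45): continuation = e^(−0.08)·[0.3589·0.0000 + 0.6411·2.0639] = 1.2214; exercise value = 0.0000 ≤ continuation, so V_u = 1.2214
Node d (S = 25.5): continuation = e^(−0.08)·[0.3589·2.0639 + 0.6411·14.3250] = 9.1614; exercise value = 10.5000 > continuation, so V_d = 10.5000 (exercise)
Node 0 (S = 30): continuation = e^(−0.08)·[0.3589·1.2214 + 0.6411·10.5000] = 6.6186; exercise value = 6.0000 ≤ continuation, so V_0 = 6.6186

$6.62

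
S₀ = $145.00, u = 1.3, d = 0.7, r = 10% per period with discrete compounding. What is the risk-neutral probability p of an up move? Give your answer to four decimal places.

Risk-neutral probability p = (1 + 0.1 − 0.7)/(1.3 − 0.7) = 0.4000/0.6000 = 0.6667

p = 0.6667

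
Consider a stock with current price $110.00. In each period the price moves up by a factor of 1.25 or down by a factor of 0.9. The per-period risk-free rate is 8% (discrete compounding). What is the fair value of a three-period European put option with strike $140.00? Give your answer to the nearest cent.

Risk-neutral probability p = (1 + 0.08 − 0.9)/(1.25 − 0.9) = 0.1800/0.3500 = 0.5143
Terminal stock prices: S_uuu = 214.8, S_uud = 154.7, S_udd = 111.4, S_ddd = 80.19
Terminal payoffs (K − S): max(-74.84, 0) = 0, max(-14.69, 0) = 0, max(28.62, 0) = 28.62, max(59.81, 0) = 59.81
Node uu (S = 171.9): V_uu = 1/1.08·[0.5143·0.0000 + 0.4857·0.0000] = 0.0000
Node ud (S = 123.8): V_ud = 1/1.08·[0.5143·0.0000 + 0.4857·28.6250] = 12.8737
Node dd (S = 89.1): V_dd = 1/1.08·[0.5143·28.6250 + 0.4857·59.8100] = 40.5296
Node u (S = 137.5): V_u = 1/1.08·[0.5143·0.0000 + 0.4857·12.8737] = 5.7897
Node d (S = 99): V_d = 1/1.08·[0.5143·12.8737 + 0.4857·40.5296] = 24.3579
Node 0 (S = 110): V_0 = 1/1.08·[0.5143·5.7897 + 0.4857·24.3579] = 13.7116

$13.71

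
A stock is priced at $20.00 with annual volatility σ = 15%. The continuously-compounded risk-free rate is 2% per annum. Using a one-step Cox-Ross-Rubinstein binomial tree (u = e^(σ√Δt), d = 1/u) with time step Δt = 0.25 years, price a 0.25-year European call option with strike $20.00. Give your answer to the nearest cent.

$0.80

CRR parameters: u = e^(σ√Δt) = e^(0.15·√0.25) = 1.0779, d = 1/u = 0.9277
Per-period rate: rΔt = 0.02·0.25 = 0.005, so R = e^0.005 = 1.0050
Risk-neutral probability p = (e^0.005 − 0.9277)/(1.0779 − 0.9277) = 0.0773/0.1501 = 0.5146
Terminal stock prices: S_u = 21.56, S_d = 18.55
Terminal payoffs (S − K): max(1.558, 0) = 1.558, max(-1.445, 0) = 0
Node 0 (S = 20): V_0 = e^(−0.005)·[0.5146·1.5577 + 0.4854·0.0000] = 0.7977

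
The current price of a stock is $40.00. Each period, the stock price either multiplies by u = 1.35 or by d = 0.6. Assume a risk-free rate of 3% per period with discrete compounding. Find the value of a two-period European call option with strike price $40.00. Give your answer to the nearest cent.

Risk-neutral probability p = (1 + 0.03 − 0.6)/(1.35 − 0.6) = 0.4300/0.7500 = 0.5733
Terminal stock prices: S_uu = 72.9, S_ud = 32.4, S_dd = 14.4
Terminal payoffs (S − K): max(32.9, 0) = 32.9, max(-7.6, 0) = 0, max(-25.6, 0) = 0
Node u (S = 54): V_u = 1/1.03·[0.5733·32.9000 + 0.4267·0.0000] = 18.3133
Node d (S = 24): V_d = 1/1.03·[0.5733·0.0000 + 0.4267·0.0000] = 0.0000
Node 0 (S = 40): V_0 = 1/1.03·[0.5733·18.3133 + 0.4267·0.0000] = 10.1938

$10.19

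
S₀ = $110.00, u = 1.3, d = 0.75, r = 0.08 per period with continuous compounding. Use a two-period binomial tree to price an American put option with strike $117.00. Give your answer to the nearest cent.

Risk-neutral probability p = (e^0.08 − 0.75)/(1.3 − 0.75) = 0.3333/0.5500 = 0.6060
Terminal stock prices: S_uu = 185.9, S_ud = 107.2, S_dd = 61.88
Terminal payoffs (K − S): max(-68.9, 0) = 0, max(9.75, 0) = 9.75, max(55.12, 0) = 55.12
Node u (S = 143): continuation = e^(−0.08)·[0.6060·0.0000 + 0.3940·9.7500] = 3.5464; exercise value = 0.0000 ≤ continuation, so V_u = 3.5464
Node d (S = 82.5): continuation = e^(−0.08)·[0.6060·9.7500 + 0.3940·55.1250] = 25.5046; exercise value = 34.5000 > continuation, so V_d = 34.5000 (exercise)
Node 0 (S = 110): continuation = e^(−0.08)·[0.6060·3.5464 + 0.3940·34.5000] = 14.5325; exercise value = 7.0000 ≤ continuation, so V_0 = 14.5325

$14.53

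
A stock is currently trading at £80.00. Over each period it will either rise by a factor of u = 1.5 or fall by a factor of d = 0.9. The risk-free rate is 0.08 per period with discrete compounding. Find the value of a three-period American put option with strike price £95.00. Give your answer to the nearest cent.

Risk-neutral probability p = (1 + 0.08 − 0.9)/(1.5 − 0.9) = 0.1800/0.6000 = 0.3000
Terminal stock prices: S_uuu = 270, S_uud = 162, S_udd = 97.2, S_ddd = 58.32
Terminal payoffs (K − S): max(-175, 0) = 0, max(-67, 0) = 0, max(-2.2, 0) = 0, max(36.68, 0) = 36.68
Node uu (S = 180): continuation = 1/1.08·[0.3000·0.0000 + 0.7000·0.0000] = 0.0000; exercise value = 0.0000 ≤ continuation, so V_uu = 0.0000
Node ud (S = 108): continuation = 1/1.08·[0.3000·0.0000 + 0.7000·0.0000] = 0.0000; exercise value = 0.0000 ≤ continuation, so V_ud = 0.0000
Node dd (S = 64.8): continuation = 1/1.08·[0.3000·0.0000 + 0.7000·36.6800] = 23.7741; exercise value = 30.2000 > continuation, so V_dd = 30.2000 (exercise)
Node u (S = 120): continuation = 1/1.08·[0.3000·0.0000 + 0.7000·0.0000] = 0.0000; exercise value = 0.0000 ≤ continuation, so V_u = 0.0000
Node d (S = 72): continuation = 1/1.08·[0.3000·0.0000 + 0.7000·30.2000] = 19.5741; exercise value = 23.0000 > continuation, so V_d = 23.0000 (exercise)
Node 0 (S = 80): continuation = 1/1.08·[0.3000·0.0000 + 0.7000·23.0000] = 14.9074; exercise value = 15.0000 > continuation, so V_0 = 15.0000 (exercise)

£15.00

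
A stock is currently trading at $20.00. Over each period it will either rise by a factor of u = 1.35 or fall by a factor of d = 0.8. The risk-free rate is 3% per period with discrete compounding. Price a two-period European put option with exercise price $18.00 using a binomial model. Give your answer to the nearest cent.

Risk-neutral probability p = (1 + 0.03 − 0.8)/(1.35 − 0.8) = 0.2300/0.5500 = 0.4182
Terminal stock prices: S_uu = 36.45, S_ud = 21.6, S_dd = 12.8
Terminal payoffs (K − S): max(-18.45, 0) = 0, max(-3.6, 0) = 0, max(5.2, 0) = 5.2
Node u (S = 27): V_u = 1/1.03·[0.4182·0.0000 + 0.5818·0.0000] = 0.0000
Node d (S = 16): V_d = 1/1.03·[0.4182·0.0000 + 0.5818·5.2000] = 2.9373
Node 0 (S = 20): V_0 = 1/1.03·[0.4182·0.0000 + 0.5818·2.9373] = 1.6592

$1.66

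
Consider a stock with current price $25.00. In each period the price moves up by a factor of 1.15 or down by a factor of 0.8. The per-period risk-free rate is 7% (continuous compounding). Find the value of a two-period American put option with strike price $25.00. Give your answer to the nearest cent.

$1.33

Risk-neutral probability p = (e^0.07 − 0.8)/(1.15 − 0.8) = 0.2725/0.3500 = 0.7786
Terminal stock prices: S_uu = 33.06, S_ud = 23, S_dd = 16
Terminal payoffs (K − S): max(-8.062, 0) = 0, max(2, 0) = 2, max(9, 0) = 9
Node u (S = 28.75): continuation = e^(−0.07)·[0.7786·0.0000 + 0.2214·2.0000] = 0.4129; exercise value = 0.0000 ≤ continuation, so V_u = 0.4129
Node d (S = 20): continuation = e^(−0.07)·[0.7786·2.0000 + 0.2214·9.0000] = 3.3098; exercise value = 5.0000 > continuation, so V_d = 5.0000 (exercise)
Node 0 (S = 25): continuation = e^(−0.07)·[0.7786·0.4129 + 0.2214·5.0000] = 1.3319; exercise value = 0.0000 ≤ continuation, so V_0 = 1.3319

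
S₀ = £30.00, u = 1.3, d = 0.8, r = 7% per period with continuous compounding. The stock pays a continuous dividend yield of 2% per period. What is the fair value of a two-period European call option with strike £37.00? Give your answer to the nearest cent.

£3.01

Per-period risk-free factor R = e^0.07 = 1.0725; dividend-adjusted growth = e^(0.07−0.02) = 1.0513.
Risk-neutral probability p = (1.0513 − 0.8)/(1.3 − 0.8) = 0.2513/0.5000 = 0.5025
Terminal stock prices: S_uu = 50.7, S_ud = 31.2, S_dd = 19.2
Terminal payoffs (S − K): max(13.7, 0) = 13.7, max(-5.8, 0) = 0, max(-17.8, 0) = 0
Node u (S = 39): V_u = e^(−0.07)·[0.5025·13.7000 + 0.4975·0.0000] = 6.4194
Node d (S = 24): V_d = e^(−0.07)·[0.5025·0.0000 + 0.4975·0.0000] = 0.0000
Node 0 (S = 30): V_0 = e^(−0.07)·[0.5025·6.4194 + 0.4975·0.0000] = 3.0079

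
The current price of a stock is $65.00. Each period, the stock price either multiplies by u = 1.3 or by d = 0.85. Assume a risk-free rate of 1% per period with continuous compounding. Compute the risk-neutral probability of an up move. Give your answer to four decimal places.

Risk-neutral probability p = (e^0.01 − 0.85)/(1.3 − 0.85) = 0.1601/0.4500 = 0.3557

p = 0.3557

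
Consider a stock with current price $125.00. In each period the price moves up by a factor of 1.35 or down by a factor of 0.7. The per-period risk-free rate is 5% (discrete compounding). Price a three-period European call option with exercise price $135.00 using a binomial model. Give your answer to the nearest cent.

Risk-neutral probability p = (1 + 0.05 − 0.7)/(1.35 − 0.7) = 0.3500/0.6500 = 0.5385
Terminal stock prices: S_uuu = 307.5, S_uud = 159.5, S_udd = 82.69, S_ddd = 42.87
Terminal payoffs (S − K): max(172.5, 0) = 172.5, max(24.47, 0) = 24.47, max(-52.31, 0) = 0, max(-92.12, 0) = 0
Node uu (S = 227.8): V_uu = 1/1.05·[0.5385·172.5469 + 0.4615·24.4688] = 99.2411
Node ud (S = 118.1): V_ud = 1/1.05·[0.5385·24.4688 + 0.4615·0.0000] = 12.5481
Node dd (S = 61.25): V_dd = 1/1.05·[0.5385·0.0000 + 0.4615·0.0000] = 0.0000
Node u (S = 168.8): V_u = 1/1.05·[0.5385·99.2411 + 0.4615·12.5481] = 56.4085
Node d (S = 87.5): V_d = 1/1.05·[0.5385·12.5481 + 0.4615·0.0000] = 6.4349
Node 0 (S = 125): V_0 = 1/1.05·[0.5385·56.4085 + 0.4615·6.4349] = 31.7560

$31.76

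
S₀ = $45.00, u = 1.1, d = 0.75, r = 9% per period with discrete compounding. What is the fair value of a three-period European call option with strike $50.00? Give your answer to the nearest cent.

Risk-neutral probability p = (1 + 0.09 − 0.75)/(1.1 − 0.75) = 0.3400/0.3500 = 0.9714
Terminal stock prices: S_uuu = 59.9, S_uud = 40.84, S_udd = 27.84, S_ddd = 18.98
Terminal payoffs (S − K): max(9.895, 0) = 9.895, max(-9.162, 0) = 0, max(-22.16, 0) = 0, max(-31.02, 0) = 0
Node uu (S = 54.45): V_uu = 1/1.09·[0.9714·9.8950 + 0.0286·0.0000] = 8.8186
Node ud (S = 37.13): V_ud = 1/1.09·[0.9714·0.0000 + 0.0286·0.0000] = 0.0000
Node dd (S = 25.31): V_dd = 1/1.09·[0.9714·0.0000 + 0.0286·0.0000] = 0.0000
Node u (S = 49.5): V_u = 1/1.09·[0.9714·8.8186 + 0.0286·0.0000] = 7.8593
Node d (S = 33.75): V_d = 1/1.09·[0.9714·0.0000 + 0.0286·0.0000] = 0.0000
Node 0 (S = 45): V_0 = 1/1.09·[0.9714·7.8593 + 0.0286·0.0000] = 7.0044

$7.00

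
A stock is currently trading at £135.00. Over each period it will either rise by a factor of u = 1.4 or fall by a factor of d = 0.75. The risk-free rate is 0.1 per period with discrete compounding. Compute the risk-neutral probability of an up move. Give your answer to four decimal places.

Risk-neutral probability p = (1 + 0.1 − 0.75)/(1.4 − 0.75) = 0.3500/0.6500 = 0.5385

p = 0.5385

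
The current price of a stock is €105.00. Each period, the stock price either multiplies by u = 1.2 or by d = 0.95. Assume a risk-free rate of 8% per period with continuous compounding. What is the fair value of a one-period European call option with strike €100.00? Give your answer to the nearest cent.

€12.80

Risk-neutral probability p = (e^0.08 − 0.95)/(1.2 − 0.95) = 0.1333/0.2500 = 0.5331
Terminal stock prices: S_u = 126, S_d = 99.75
Terminal payoffs (S − K): max(26, 0) = 26, max(-0.25, 0) = 0
Node 0 (S = 105): V_0 = e^(−0.08)·[0.5331·26.0000 + 0.4669·0.0000] = 12.7961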